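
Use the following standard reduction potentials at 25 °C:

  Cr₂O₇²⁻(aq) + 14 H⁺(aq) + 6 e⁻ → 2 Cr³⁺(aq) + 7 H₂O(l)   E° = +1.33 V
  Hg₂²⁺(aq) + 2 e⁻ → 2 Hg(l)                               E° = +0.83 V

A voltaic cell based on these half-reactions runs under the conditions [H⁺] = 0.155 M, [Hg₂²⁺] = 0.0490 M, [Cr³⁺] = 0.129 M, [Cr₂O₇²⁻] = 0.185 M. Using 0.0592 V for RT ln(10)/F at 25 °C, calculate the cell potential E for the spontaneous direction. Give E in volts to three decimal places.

+0.437 V

Cr₂O₇²⁻/Cr³⁺ is the cathode (higher E°), Hg₂²⁺/Hg the anode: E°cell = +1.33 − (+0.83) = +0.50 V, n = 6.
Overall: Cr₂O₇²⁻(aq) + 14 H⁺(aq) + 6 Hg(l) → 2 Cr³⁺(aq) + 7 H₂O(l) + 3 Hg₂²⁺(aq)
Q = [Cr³⁺]^2·[Hg₂²⁺]^3 / ([Cr₂O₇²⁻]·[H⁺]^14); log Q = 6.360.
E = E° − (0.0592/n) log Q = +0.50 − (0.0592/6)(6.360) = +0.437 V.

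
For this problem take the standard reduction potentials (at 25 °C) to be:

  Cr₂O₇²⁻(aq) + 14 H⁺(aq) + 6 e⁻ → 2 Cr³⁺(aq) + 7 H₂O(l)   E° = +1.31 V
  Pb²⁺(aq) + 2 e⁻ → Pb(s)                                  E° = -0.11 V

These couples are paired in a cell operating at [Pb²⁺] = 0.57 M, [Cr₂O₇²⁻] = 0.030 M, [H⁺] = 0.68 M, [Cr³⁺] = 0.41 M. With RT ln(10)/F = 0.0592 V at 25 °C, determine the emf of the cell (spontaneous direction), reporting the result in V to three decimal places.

+1.397 V

Cr₂O₇²⁻/Cr³⁺ is the cathode (higher E°), Pb²⁺/Pb the anode: E°cell = +1.31 − (-0.11) = +1.42 V, n = 6.
Overall: Cr₂O₇²⁻(aq) + 14 H⁺(aq) + 3 Pb(s) → 2 Cr³⁺(aq) + 7 H₂O(l) + 3 Pb²⁺(aq)
Q = [Cr³⁺]^2·[Pb²⁺]^3 / ([Cr₂O₇²⁻]·[H⁺]^14); log Q = 2.361.
E = E° − (0.0592/n) log Q = +1.42 − (0.0592/6)(2.361) = +1.397 V.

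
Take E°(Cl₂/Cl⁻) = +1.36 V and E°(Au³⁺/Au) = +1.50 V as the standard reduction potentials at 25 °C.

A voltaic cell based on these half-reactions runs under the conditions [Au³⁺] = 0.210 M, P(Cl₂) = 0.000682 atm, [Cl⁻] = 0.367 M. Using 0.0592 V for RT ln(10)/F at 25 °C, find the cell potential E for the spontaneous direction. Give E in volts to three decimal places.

Au³⁺/Au is the cathode (higher E°), Cl₂/Cl⁻ the anode: E°cell = +1.50 − (+1.36) = +0.14 V, n = 6.
Overall: 2 Au³⁺(aq) + 6 Cl⁻(aq) → 2 Au(s) + 3 Cl₂(g)
Q = P(Cl₂)^3 / ([Au³⁺]^2·[Cl⁻]^6); log Q = -5.531.
E = E° − (0.0592/n) log Q = +0.14 − (0.0592/6)(-5.531) = +0.195 V.

+0.195 V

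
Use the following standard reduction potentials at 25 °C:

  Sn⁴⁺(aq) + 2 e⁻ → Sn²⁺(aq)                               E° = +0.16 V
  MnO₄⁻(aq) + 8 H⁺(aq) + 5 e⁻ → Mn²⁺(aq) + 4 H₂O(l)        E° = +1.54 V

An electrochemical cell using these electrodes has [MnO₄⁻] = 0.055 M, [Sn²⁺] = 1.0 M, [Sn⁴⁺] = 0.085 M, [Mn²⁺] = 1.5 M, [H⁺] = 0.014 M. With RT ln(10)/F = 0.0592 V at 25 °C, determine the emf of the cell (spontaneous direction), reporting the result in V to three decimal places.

+1.219 V

MnO₄⁻/Mn²⁺ is the cathode (higher E°), Sn⁴⁺/Sn²⁺ the anode: E°cell = +1.54 − (+0.16) = +1.38 V, n = 10.
Overall: 2 MnO₄⁻(aq) + 16 H⁺(aq) + 5 Sn²⁺(aq) → 2 Mn²⁺(aq) + 8 H₂O(l) + 5 Sn⁴⁺(aq)
Q = [Mn²⁺]^2·[Sn⁴⁺]^5 / ([MnO₄⁻]^2·[H⁺]^16·[Sn²⁺]^5); log Q = 27.181.
E = E° − (0.0592/n) log Q = +1.38 − (0.0592/10)(27.181) = +1.219 V.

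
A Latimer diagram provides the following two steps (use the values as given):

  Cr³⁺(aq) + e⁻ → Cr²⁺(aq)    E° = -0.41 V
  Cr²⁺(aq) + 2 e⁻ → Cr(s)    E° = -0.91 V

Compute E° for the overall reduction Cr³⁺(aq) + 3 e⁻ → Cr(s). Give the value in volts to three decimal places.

Since ΔG° = −nFE° is additive over sequential reductions, n₃E°₃ = n₁E°₁ + n₂E°₂.
E°₃ = (1×-0.41 + 2×-0.91) / 3 = (-2.230) / 3 = -0.743 V.

-0.743 V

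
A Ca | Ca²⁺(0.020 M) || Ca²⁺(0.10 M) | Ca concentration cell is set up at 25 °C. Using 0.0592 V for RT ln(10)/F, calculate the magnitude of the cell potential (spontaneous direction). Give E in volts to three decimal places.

+0.021 V

For a concentration cell E°cell = 0. The 0.10 M side is the cathode (reduction is favoured where [Ca²⁺] is higher).
With n = 2, E = −(0.0592/2) log([Ca²⁺]ₐₙ/[Ca²⁺]꜀ₐₜ) = −(0.0592/2) log(0.02/0.1) = −(0.0592/2)(-0.699) = +0.021 V.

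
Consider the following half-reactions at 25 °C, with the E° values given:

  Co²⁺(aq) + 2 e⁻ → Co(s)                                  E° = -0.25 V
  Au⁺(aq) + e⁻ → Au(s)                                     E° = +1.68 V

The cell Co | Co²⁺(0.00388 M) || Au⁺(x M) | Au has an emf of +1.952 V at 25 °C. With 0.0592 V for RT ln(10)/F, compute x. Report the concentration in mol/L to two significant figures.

Au⁺/Au is the cathode, Co²⁺/Co the anode: E°cell = +1.93 V, n = 2.
Overall reaction: 2 Au⁺(aq) + Co(s) → 2 Au(s) + Co²⁺(aq); Q = [Co²⁺]^1/[Au⁺]^2.
From E = E° − (0.0592/n) log Q: log Q = (E° − E)·n/0.0592 = (+1.93 − (+1.952))·2/0.0592 = -0.7432.
So 2·log[Au⁺] = 1·log(0.00388) − log Q = -2.4112 − (-0.7432) = -1.6680; log[Au⁺] = -1.6680 / 2 = -0.8340; [Au⁺] = 10^(-0.8340) ≈ 0.15 M.

0.15 M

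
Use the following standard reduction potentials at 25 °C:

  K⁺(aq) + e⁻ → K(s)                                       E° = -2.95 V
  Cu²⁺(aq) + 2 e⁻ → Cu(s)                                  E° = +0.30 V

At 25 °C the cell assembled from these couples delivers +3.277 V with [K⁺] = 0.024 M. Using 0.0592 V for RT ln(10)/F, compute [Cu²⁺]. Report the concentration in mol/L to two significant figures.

Cu²⁺/Cu is the cathode, K⁺/K the anode: E°cell = +3.25 V, n = 2.
Overall reaction: Cu²⁺(aq) + 2 K(s) → Cu(s) + 2 K⁺(aq); Q = [K⁺]^2/[Cu²⁺]^1.
From E = E° − (0.0592/n) log Q: log Q = (E° − E)·n/0.0592 = (+3.25 − (+3.277))·2/0.0592 = -0.9122.
So 1·log[Cu²⁺] = 2·log(0.024) − log Q = -3.2396 − (-0.9122) = -2.3274; [Cu²⁺] = 10^(-2.3274) ≈ 0.0047 M.

0.0047 M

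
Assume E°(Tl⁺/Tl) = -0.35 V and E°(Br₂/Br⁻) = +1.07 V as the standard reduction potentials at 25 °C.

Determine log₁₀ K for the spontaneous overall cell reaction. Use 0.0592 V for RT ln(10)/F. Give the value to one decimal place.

Cathode: Br₂/Br⁻; anode: Tl⁺/Tl. E°cell = +1.42 V, n = 2.
log K = nE°cell / 0.0592 = (2)(+1.42) / 0.0592 = 48.0.

48.0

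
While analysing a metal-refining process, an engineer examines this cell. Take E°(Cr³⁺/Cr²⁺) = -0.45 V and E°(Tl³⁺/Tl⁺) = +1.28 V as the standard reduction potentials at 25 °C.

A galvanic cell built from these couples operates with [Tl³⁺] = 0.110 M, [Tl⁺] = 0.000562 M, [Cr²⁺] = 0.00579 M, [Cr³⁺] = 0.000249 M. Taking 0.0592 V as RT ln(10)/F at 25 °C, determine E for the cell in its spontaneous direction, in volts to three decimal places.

Tl³⁺/Tl⁺ is the cathode (higher E°), Cr³⁺/Cr²⁺ the anode: E°cell = +1.28 − (-0.45) = +1.73 V, n = 2.
Overall: Tl³⁺(aq) + 2 Cr²⁺(aq) → Tl⁺(aq) + 2 Cr³⁺(aq)
Q = [Tl⁺]·[Cr³⁺]^2 / ([Tl³⁺]·[Cr²⁺]^2); log Q = -5.025.
E = E° − (0.0592/n) log Q = +1.73 − (0.0592/2)(-5.025) = +1.879 V.

+1.879 V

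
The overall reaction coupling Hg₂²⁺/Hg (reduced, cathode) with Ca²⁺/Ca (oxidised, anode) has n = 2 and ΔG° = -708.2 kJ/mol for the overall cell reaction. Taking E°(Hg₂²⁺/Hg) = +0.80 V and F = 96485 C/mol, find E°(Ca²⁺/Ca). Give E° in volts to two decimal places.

-2.87 V

E°cell = −ΔG°/(nF) = −(-708.2×10³)/((2)(96485)) = +3.670 V.
Since Hg₂²⁺/Hg is the cathode and Ca²⁺/Ca the anode, E°cell = E°(Hg₂²⁺/Hg) − E°(Ca²⁺/Ca).
So E°(Ca²⁺/Ca) = E°(Hg₂²⁺/Hg) − E°cell = (+0.80) − (+3.670) = -2.87 V.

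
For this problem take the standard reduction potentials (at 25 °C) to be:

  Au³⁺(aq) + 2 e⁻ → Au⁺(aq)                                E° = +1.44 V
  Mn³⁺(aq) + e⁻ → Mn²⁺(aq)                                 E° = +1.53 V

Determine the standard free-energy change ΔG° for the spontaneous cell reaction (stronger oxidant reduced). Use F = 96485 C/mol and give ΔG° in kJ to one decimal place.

Mn³⁺/Mn²⁺ (E° = +1.53 V) is the cathode; Au³⁺/Au⁺ (E° = +1.44 V) is the anode, so E°cell = +0.09 V.
Balancing electrons gives n = 2 (lcm of 1 and 2).
ΔG° = −nFE° = −(2)(96485)(+0.09) = -17,367 J = -17.4 kJ.

-17.4 kJ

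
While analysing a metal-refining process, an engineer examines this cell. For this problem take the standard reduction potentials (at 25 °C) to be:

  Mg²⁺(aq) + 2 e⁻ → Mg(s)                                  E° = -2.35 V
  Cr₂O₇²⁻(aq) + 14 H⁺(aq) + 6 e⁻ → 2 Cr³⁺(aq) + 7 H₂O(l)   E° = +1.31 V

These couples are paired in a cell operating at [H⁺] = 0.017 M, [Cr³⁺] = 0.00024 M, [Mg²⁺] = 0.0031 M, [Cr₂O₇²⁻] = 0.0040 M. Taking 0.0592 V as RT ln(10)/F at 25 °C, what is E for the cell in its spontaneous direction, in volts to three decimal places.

Cr₂O₇²⁻/Cr³⁺ is the cathode (higher E°), Mg²⁺/Mg the anode: E°cell = +1.31 − (-2.35) = +3.66 V, n = 6.
Overall: Cr₂O₇²⁻(aq) + 14 H⁺(aq) + 3 Mg(s) → 2 Cr³⁺(aq) + 7 H₂O(l) + 3 Mg²⁺(aq)
Q = [Cr³⁺]^2·[Mg²⁺]^3 / ([Cr₂O₇²⁻]·[H⁺]^14); log Q = 12.406.
E = E° − (0.0592/n) log Q = +3.66 − (0.0592/6)(12.406) = +3.538 V.

+3.538 V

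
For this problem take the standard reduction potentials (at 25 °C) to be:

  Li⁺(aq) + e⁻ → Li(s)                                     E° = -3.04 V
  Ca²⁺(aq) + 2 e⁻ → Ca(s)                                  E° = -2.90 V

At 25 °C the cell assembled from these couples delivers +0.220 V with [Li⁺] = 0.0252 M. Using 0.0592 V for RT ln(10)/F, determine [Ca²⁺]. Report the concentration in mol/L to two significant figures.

0.32 M

Ca²⁺/Ca is the cathode, Li⁺/Li the anode: E°cell = +0.14 V, n = 2.
Overall reaction: Ca²⁺(aq) + 2 Li(s) → Ca(s) + 2 Li⁺(aq); Q = [Li⁺]^2/[Ca²⁺]^1.
From E = E° − (0.0592/n) log Q: log Q = (E° − E)·n/0.0592 = (+0.14 − (+0.220))·2/0.0592 = -2.7027.
So 1·log[Ca²⁺] = 2·log(0.0252) − log Q = -3.1972 − (-2.7027) = -0.4945; [Ca²⁺] = 10^(-0.4945) ≈ 0.32 M.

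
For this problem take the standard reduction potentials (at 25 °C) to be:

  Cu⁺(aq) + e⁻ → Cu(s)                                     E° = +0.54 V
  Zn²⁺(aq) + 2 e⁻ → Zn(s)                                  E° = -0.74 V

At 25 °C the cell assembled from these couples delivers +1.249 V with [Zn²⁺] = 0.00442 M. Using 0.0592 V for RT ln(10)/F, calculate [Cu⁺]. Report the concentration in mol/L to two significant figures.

Cu⁺/Cu is the cathode, Zn²⁺/Zn the anode: E°cell = +1.28 V, n = 2.
Overall reaction: 2 Cu⁺(aq) + Zn(s) → 2 Cu(s) + Zn²⁺(aq); Q = [Zn²⁺]^1/[Cu⁺]^2.
From E = E° − (0.0592/n) log Q: log Q = (E° − E)·n/0.0592 = (+1.28 − (+1.249))·2/0.0592 = 1.0473.
So 2·log[Cu⁺] = 1·log(0.00442) − log Q = -2.3546 − (1.0473) = -3.4019; log[Cu⁺] = -3.4019 / 2 = -1.7009; [Cu⁺] = 10^(-1.7009) ≈ 0.020 M.

0.020 M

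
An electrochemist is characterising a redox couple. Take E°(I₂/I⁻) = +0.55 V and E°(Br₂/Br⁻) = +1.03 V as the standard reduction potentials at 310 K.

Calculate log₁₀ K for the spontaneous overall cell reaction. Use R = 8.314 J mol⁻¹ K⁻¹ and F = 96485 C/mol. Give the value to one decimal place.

15.6

Cathode: Br₂/Br⁻; anode: I₂/I⁻. E°cell = (+1.03) − (+0.55) = +0.48 V, with n = 2.
ΔG° = −nFE° = −RT ln K, so ln K = nFE°/(RT) = (2)(96485)(+0.48) / ((8.314)(310)) = 35.938.
log₁₀ K = 35.938 / ln 10 = 15.6.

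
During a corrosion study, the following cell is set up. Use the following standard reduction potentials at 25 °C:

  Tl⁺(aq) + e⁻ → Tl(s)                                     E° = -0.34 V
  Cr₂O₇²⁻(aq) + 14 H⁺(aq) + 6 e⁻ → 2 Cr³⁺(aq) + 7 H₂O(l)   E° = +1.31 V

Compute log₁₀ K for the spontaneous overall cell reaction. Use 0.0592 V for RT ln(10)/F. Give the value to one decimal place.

167.2

Cathode: Cr₂O₇²⁻/Cr³⁺; anode: Tl⁺/Tl. E°cell = +1.65 V, n = 6.
log K = nE°cell / 0.0592 = (6)(+1.65) / 0.0592 = 167.2.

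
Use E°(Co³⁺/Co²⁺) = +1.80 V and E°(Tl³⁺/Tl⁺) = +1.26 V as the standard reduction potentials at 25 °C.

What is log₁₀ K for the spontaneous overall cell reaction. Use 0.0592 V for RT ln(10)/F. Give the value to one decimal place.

Cathode: Co³⁺/Co²⁺; anode: Tl³⁺/Tl⁺. E°cell = +0.54 V, n = 2.
log K = nE°cell / 0.0592 = (2)(+0.54) / 0.0592 = 18.2.

18.2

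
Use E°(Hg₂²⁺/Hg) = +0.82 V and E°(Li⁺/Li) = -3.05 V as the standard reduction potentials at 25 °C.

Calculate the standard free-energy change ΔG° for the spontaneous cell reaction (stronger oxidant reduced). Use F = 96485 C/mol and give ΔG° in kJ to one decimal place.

Hg₂²⁺/Hg (E° = +0.82 V) is the cathode; Li⁺/Li (E° = -3.05 V) is the anode, so E°cell = +3.87 V.
Balancing electrons gives n = 2 (lcm of 2 and 1).
ΔG° = −nFE° = −(2)(96485)(+3.87) = -746,794 J = -746.8 kJ.

-746.8 kJ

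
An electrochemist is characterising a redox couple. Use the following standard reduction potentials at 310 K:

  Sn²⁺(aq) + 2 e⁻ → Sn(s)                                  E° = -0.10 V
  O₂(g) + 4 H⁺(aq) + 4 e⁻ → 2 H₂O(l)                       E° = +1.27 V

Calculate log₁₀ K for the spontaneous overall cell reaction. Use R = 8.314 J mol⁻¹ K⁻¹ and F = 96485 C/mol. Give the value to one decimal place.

Cathode: O₂/H₂O; anode: Sn²⁺/Sn. E°cell = (+1.27) − (-0.10) = +1.37 V, with n = 4.
ΔG° = −nFE° = −RT ln K, so ln K = nFE°/(RT) = (4)(96485)(+1.37) / ((8.314)(310)) = 205.149.
log₁₀ K = 205.149 / ln 10 = 89.1.

89.1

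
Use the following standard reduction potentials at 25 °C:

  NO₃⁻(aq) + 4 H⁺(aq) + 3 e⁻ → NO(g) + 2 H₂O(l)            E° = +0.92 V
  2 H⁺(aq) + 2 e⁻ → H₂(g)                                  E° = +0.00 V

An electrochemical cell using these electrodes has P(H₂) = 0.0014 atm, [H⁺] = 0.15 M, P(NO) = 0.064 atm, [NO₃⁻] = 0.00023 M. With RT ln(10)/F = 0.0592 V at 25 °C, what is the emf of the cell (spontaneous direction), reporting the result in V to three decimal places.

+0.771 V

NO₃⁻/NO is the cathode (higher E°), H⁺/H₂ the anode: E°cell = +0.92 − (+0.00) = +0.92 V, n = 6.
Overall: 2 NO₃⁻(aq) + 2 H⁺(aq) + 3 H₂(g) → 2 NO(g) + 4 H₂O(l)
Q = P(NO)^2 / ([NO₃⁻]^2·[H⁺]^2·P(H₂)^3); log Q = 15.098.
E = E° − (0.0592/n) log Q = +0.92 − (0.0592/6)(15.098) = +0.771 V.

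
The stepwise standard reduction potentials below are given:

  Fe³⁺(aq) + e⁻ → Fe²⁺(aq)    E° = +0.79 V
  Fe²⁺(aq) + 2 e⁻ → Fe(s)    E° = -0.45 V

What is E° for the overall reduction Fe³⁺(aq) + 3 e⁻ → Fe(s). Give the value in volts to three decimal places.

-0.037 V

Since ΔG° = −nFE° is additive over sequential reductions, n₃E°₃ = n₁E°₁ + n₂E°₂.
E°₃ = (1×+0.79 + 2×-0.45) / 3 = (-0.110) / 3 = -0.037 V.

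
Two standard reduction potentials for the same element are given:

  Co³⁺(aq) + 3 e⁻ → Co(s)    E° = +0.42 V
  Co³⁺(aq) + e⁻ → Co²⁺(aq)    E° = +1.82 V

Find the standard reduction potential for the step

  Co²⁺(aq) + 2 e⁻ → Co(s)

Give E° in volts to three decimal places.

Sequential free energies add, so n₃E°₃ = n₁E°₁ + n₂E°₂.
With n₃ = 3, and the known step contributing 1×(+1.82) V, the unknown satisfies 2·E° = 3×(+0.42) − 1×(+1.82) = -0.560.
E° = -0.560 / 2 = -0.280 V.

-0.280 V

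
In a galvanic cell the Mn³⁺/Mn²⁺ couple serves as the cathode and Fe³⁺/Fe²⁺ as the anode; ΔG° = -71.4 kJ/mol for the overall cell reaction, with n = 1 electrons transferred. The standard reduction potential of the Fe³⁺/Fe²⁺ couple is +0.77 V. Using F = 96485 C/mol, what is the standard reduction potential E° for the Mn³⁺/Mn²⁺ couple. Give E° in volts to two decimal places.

E°cell = −ΔG°/(nF) = −(-71.4×10³)/((1)(96485)) = +0.740 V.
Since Mn³⁺/Mn²⁺ is the cathode and Fe³⁺/Fe²⁺ the anode, E°cell = E°(Mn³⁺/Mn²⁺) − E°(Fe³⁺/Fe²⁺).
So E°(Mn³⁺/Mn²⁺) = E°cell + E°(Fe³⁺/Fe²⁺) = +0.740 + (+0.77) = +1.51 V.

+1.51 V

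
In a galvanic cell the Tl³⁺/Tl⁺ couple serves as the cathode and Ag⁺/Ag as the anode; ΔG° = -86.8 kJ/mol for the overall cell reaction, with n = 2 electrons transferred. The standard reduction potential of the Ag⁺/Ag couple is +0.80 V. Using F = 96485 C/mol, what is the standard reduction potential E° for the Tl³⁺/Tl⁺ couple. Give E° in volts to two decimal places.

+1.25 V

E°cell = −ΔG°/(nF) = −(-86.8×10³)/((2)(96485)) = +0.450 V.
Since Tl³⁺/Tl⁺ is the cathode and Ag⁺/Ag the anode, E°cell = E°(Tl³⁺/Tl⁺) − E°(Ag⁺/Ag).
So E°(Tl³⁺/Tl⁺) = E°cell + E°(Ag⁺/Ag) = +0.450 + (+0.80) = +1.25 V.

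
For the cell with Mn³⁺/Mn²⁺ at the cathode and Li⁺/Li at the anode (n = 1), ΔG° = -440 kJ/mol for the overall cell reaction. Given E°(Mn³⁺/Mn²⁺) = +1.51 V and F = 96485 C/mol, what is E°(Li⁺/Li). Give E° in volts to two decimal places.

-3.05 V

E°cell = −ΔG°/(nF) = −(-440×10³)/((1)(96485)) = +4.560 V.
Since Mn³⁺/Mn²⁺ is the cathode and Li⁺/Li the anode, E°cell = E°(Mn³⁺/Mn²⁺) − E°(Li⁺/Li).
So E°(Li⁺/Li) = E°(Mn³⁺/Mn²⁺) − E°cell = (+1.51) − (+4.560) = -3.05 V.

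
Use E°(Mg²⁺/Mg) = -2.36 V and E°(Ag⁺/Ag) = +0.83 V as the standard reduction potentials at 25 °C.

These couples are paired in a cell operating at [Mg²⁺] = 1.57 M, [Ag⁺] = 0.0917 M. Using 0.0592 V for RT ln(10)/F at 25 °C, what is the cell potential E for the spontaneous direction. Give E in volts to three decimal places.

Ag⁺/Ag is the cathode (higher E°), Mg²⁺/Mg the anode: E°cell = +0.83 − (-2.36) = +3.19 V, n = 2.
Overall: 2 Ag⁺(aq) + Mg(s) → 2 Ag(s) + Mg²⁺(aq)
Q = [Mg²⁺] / ([Ag⁺]^2); log Q = 2.271.
E = E° − (0.0592/n) log Q = +3.19 − (0.0592/2)(2.271) = +3.123 V.

+3.123 V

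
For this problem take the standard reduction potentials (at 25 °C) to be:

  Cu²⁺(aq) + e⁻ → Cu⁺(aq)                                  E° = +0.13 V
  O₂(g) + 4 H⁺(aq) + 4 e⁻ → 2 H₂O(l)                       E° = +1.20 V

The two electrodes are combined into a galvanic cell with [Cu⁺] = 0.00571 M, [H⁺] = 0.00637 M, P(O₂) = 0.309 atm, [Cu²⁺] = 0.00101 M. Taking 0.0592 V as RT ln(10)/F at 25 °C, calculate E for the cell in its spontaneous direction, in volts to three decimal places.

+0.977 V

O₂/H₂O is the cathode (higher E°), Cu²⁺/Cu⁺ the anode: E°cell = +1.20 − (+0.13) = +1.07 V, n = 4.
Overall: O₂(g) + 4 H⁺(aq) + 4 Cu⁺(aq) → 2 H₂O(l) + 4 Cu²⁺(aq)
Q = [Cu²⁺]^4 / (P(O₂)·[H⁺]^4·[Cu⁺]^4); log Q = 6.284.
E = E° − (0.0592/n) log Q = +1.07 − (0.0592/4)(6.284) = +0.977 V.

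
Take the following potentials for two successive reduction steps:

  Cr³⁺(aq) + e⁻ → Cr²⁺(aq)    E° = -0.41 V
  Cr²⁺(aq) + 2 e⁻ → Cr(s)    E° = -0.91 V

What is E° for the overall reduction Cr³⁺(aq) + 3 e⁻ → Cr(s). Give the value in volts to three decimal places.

-0.743 V

Since ΔG° = −nFE° is additive over sequential reductions, n₃E°₃ = n₁E°₁ + n₂E°₂.
E°₃ = (1×-0.41 + 2×-0.91) / 3 = (-2.230) / 3 = -0.743 V.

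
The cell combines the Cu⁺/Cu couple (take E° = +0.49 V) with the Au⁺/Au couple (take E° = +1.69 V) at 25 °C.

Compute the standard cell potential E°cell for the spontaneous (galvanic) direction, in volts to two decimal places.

+1.20 V

The Au⁺/Au couple has the higher reduction potential, so it is the cathode; Cu⁺/Cu is oxidised at the anode.
E°cell = E°(cathode) − E°(anode) = (+1.69) − (+0.49) = +1.20 V.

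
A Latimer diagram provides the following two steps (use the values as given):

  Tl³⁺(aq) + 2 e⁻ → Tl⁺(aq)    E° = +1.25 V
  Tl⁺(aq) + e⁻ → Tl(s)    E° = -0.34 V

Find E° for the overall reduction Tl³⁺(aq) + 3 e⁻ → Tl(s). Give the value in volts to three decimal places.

+0.720 V

Since ΔG° = −nFE° is additive over sequential reductions, n₃E°₃ = n₁E°₁ + n₂E°₂.
E°₃ = (2×+1.25 + 1×-0.34) / 3 = (+2.160) / 3 = +0.720 V.
Simply averaging or adding the two E° values would be wrong; the electron-weighted sum is required.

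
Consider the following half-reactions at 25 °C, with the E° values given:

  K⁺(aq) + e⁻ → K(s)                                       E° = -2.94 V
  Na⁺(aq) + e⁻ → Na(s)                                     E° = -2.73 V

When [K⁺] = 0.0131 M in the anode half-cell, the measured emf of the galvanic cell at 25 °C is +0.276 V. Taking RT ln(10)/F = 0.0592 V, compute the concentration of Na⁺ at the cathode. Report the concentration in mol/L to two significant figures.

0.17 M

Na⁺/Na is the cathode, K⁺/K the anode: E°cell = +0.21 V, n = 1.
Overall reaction: Na⁺(aq) + K(s) → Na(s) + K⁺(aq); Q = [K⁺]^1/[Na⁺]^1.
From E = E° − (0.0592/n) log Q: log Q = (E° − E)·n/0.0592 = (+0.21 − (+0.276))·1/0.0592 = -1.1149.
So 1·log[Na⁺] = 1·log(0.0131) − log Q = -1.8827 − (-1.1149) = -0.7678; [Na⁺] = 10^(-0.7678) ≈ 0.17 M.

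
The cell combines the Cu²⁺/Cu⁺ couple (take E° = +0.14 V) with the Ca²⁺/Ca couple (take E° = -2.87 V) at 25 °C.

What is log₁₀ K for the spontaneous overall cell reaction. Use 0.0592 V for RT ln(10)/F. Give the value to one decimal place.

Cathode: Cu²⁺/Cu⁺; anode: Ca²⁺/Ca. E°cell = +3.01 V, n = 2.
log K = nE°cell / 0.0592 = (2)(+3.01) / 0.0592 = 101.7.

101.7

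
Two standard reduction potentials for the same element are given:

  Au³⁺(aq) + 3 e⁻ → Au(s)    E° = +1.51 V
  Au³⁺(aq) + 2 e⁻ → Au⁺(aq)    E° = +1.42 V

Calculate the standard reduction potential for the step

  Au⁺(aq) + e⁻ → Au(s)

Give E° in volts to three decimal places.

+1.690 V

Sequential free energies add, so n₃E°₃ = n₁E°₁ + n₂E°₂.
With n₃ = 3, and the known step contributing 2×(+1.42) V, the unknown satisfies 1·E° = 3×(+1.51) − 2×(+1.42) = +1.690.
E° = +1.690 / 1 = +1.690 V.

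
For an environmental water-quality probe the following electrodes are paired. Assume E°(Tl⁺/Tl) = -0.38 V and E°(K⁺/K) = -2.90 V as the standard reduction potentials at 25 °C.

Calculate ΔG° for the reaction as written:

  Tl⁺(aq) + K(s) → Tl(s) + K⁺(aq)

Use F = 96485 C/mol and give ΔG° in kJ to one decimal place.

As written, Tl⁺/Tl is reduced (cathode) and K⁺/K is oxidised (anode), so E°cell = (-0.38) − (-2.90) = +2.52 V.
Balancing electrons gives n = 1.
ΔG° = −nFE° = −(1)(96485)(+2.52) = -243,142 J = -243.1 kJ.

-243.1 kJ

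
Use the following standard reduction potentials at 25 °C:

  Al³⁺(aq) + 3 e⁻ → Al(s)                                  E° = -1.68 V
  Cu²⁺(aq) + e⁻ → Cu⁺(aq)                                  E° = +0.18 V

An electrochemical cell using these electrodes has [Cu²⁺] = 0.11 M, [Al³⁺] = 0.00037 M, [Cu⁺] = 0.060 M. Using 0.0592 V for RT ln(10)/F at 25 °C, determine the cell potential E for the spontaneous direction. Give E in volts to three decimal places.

+1.943 V

Cu²⁺/Cu⁺ is the cathode (higher E°), Al³⁺/Al the anode: E°cell = +0.18 − (-1.68) = +1.86 V, n = 3.
Overall: 3 Cu²⁺(aq) + Al(s) → 3 Cu⁺(aq) + Al³⁺(aq)
Q = [Cu⁺]^3·[Al³⁺] / ([Cu²⁺]^3); log Q = -4.222.
E = E° − (0.0592/n) log Q = +1.86 − (0.0592/3)(-4.222) = +1.943 V.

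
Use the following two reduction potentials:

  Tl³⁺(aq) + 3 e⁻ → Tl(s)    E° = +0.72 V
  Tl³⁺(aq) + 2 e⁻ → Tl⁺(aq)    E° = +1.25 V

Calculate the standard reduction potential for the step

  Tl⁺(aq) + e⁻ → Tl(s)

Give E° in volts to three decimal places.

Sequential free energies add, so n₃E°₃ = n₁E°₁ + n₂E°₂.
With n₃ = 3, and the known step contributing 2×(+1.25) V, the unknown satisfies 1·E° = 3×(+0.72) − 2×(+1.25) = -0.340.
E° = -0.340 / 1 = -0.340 V.

-0.340 V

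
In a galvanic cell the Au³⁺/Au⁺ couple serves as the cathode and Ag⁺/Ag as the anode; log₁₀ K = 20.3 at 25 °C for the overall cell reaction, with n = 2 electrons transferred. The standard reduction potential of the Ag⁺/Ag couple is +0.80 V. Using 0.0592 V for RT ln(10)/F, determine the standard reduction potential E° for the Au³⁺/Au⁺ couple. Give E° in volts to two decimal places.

+1.40 V

E°cell = (0.0592/n)·log K = (0.0592/2)(20.3) = +0.601 V.
Since Au³⁺/Au⁺ is the cathode and Ag⁺/Ag the anode, E°cell = E°(Au³⁺/Au⁺) − E°(Ag⁺/Ag).
So E°(Au³⁺/Au⁺) = E°cell + E°(Ag⁺/Ag) = +0.601 + (+0.80) = +1.40 V.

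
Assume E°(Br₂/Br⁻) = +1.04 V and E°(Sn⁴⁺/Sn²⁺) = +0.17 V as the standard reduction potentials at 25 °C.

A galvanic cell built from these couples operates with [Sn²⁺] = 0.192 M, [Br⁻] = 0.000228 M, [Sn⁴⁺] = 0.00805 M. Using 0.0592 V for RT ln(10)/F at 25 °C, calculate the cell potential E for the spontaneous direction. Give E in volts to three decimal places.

+1.126 V

Br₂/Br⁻ is the cathode (higher E°), Sn⁴⁺/Sn²⁺ the anode: E°cell = +1.04 − (+0.17) = +0.87 V, n = 2.
Overall: Br₂(l) + Sn²⁺(aq) → 2 Br⁻(aq) + Sn⁴⁺(aq)
Q = [Br⁻]^2·[Sn⁴⁺] / ([Sn²⁺]); log Q = -8.662.
E = E° − (0.0592/n) log Q = +0.87 − (0.0592/2)(-8.662) = +1.126 V.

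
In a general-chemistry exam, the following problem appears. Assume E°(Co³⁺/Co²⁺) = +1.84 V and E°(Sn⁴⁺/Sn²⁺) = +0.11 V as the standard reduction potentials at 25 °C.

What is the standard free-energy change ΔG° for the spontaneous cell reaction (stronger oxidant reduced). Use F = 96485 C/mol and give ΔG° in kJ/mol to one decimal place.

Co³⁺/Co²⁺ (E° = +1.84 V) is the cathode; Sn⁴⁺/Sn²⁺ (E° = +0.11 V) is the anode, so E°cell = +1.73 V.
Balancing electrons gives n = 2 (lcm of 1 and 2).
ΔG° = −nFE° = −(2)(96485)(+1.73) = -333,838 J = -333.8 kJ/mol.

-333.8 kJ/mol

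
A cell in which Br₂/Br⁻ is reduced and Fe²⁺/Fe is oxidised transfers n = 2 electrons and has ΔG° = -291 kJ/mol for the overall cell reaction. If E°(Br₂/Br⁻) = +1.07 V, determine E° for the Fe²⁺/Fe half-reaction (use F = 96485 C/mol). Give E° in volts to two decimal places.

E°cell = −ΔG°/(nF) = −(-291×10³)/((2)(96485)) = +1.508 V.
Since Br₂/Br⁻ is the cathode and Fe²⁺/Fe the anode, E°cell = E°(Br₂/Br⁻) − E°(Fe²⁺/Fe).
So E°(Fe²⁺/Fe) = E°(Br₂/Br⁻) − E°cell = (+1.07) − (+1.508) = -0.44 V.

-0.44 V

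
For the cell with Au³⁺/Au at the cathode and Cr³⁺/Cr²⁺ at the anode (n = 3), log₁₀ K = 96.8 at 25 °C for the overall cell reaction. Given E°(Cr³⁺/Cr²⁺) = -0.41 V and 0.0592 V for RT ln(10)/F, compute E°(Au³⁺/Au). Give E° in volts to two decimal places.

+1.50 V

E°cell = (0.0592/n)·log K = (0.0592/3)(96.8) = +1.910 V.
Since Au³⁺/Au is the cathode and Cr³⁺/Cr²⁺ the anode, E°cell = E°(Au³⁺/Au) − E°(Cr³⁺/Cr²⁺).
So E°(Au³⁺/Au) = E°cell + E°(Cr³⁺/Cr²⁺) = +1.910 + (-0.41) = +1.50 V.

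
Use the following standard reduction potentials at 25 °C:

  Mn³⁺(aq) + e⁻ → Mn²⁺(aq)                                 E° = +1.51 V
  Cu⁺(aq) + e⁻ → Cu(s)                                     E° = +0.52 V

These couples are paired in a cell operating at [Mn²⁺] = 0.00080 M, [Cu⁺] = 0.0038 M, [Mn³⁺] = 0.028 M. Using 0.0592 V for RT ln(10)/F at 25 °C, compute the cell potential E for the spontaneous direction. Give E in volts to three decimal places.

Mn³⁺/Mn²⁺ is the cathode (higher E°), Cu⁺/Cu the anode: E°cell = +1.51 − (+0.52) = +0.99 V, n = 1.
Overall: Mn³⁺(aq) + Cu(s) → Mn²⁺(aq) + Cu⁺(aq)
Q = [Mn²⁺]·[Cu⁺] / ([Mn³⁺]); log Q = -3.964.
E = E° − (0.0592/n) log Q = +0.99 − (0.0592/1)(-3.964) = +1.225 V.

+1.225 V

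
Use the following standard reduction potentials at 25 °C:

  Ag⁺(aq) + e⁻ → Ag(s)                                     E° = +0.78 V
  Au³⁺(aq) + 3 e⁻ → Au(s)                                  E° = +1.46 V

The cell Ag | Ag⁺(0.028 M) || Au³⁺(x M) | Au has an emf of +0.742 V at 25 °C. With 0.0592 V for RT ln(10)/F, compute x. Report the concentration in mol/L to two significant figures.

Au³⁺/Au is the cathode, Ag⁺/Ag the anode: E°cell = +0.68 V, n = 3.
Overall reaction: Au³⁺(aq) + 3 Ag(s) → Au(s) + 3 Ag⁺(aq); Q = [Ag⁺]^3/[Au³⁺]^1.
From E = E° − (0.0592/n) log Q: log Q = (E° − E)·n/0.0592 = (+0.68 − (+0.742))·3/0.0592 = -3.1419.
So 1·log[Au³⁺] = 3·log(0.028) − log Q = -4.6585 − (-3.1419) = -1.5166; [Au³⁺] = 10^(-1.5166) ≈ 0.030 M.

0.030 M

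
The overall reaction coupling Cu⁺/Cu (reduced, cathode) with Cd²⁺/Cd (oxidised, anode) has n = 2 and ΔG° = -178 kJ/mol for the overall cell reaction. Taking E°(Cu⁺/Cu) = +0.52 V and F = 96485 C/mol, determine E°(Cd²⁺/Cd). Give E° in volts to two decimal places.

E°cell = −ΔG°/(nF) = −(-178×10³)/((2)(96485)) = +0.922 V.
Since Cu⁺/Cu is the cathode and Cd²⁺/Cd the anode, E°cell = E°(Cu⁺/Cu) − E°(Cd²⁺/Cd).
So E°(Cd²⁺/Cd) = E°(Cu⁺/Cu) − E°cell = (+0.52) − (+0.922) = -0.40 V.

-0.40 V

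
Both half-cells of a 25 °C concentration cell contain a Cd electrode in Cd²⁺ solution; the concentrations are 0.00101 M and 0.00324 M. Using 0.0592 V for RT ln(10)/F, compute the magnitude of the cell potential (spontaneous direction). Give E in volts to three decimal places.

+0.015 V

For a concentration cell E°cell = 0. The 0.00324 M side is the cathode (reduction is favoured where [Cd²⁺] is higher).
With n = 2, E = −(0.0592/2) log([Cd²⁺]ₐₙ/[Cd²⁺]꜀ₐₜ) = −(0.0592/2) log(0.00101/0.00324) = −(0.0592/2)(-0.506) = +0.015 V.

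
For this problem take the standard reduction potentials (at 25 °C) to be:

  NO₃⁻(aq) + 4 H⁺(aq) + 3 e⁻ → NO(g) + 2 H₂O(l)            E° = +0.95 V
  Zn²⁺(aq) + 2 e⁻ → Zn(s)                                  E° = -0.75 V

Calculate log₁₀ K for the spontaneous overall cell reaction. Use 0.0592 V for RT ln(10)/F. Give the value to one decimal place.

172.3

Cathode: NO₃⁻/NO; anode: Zn²⁺/Zn. E°cell = +1.70 V, n = 6.
log K = nE°cell / 0.0592 = (6)(+1.70) / 0.0592 = 172.3.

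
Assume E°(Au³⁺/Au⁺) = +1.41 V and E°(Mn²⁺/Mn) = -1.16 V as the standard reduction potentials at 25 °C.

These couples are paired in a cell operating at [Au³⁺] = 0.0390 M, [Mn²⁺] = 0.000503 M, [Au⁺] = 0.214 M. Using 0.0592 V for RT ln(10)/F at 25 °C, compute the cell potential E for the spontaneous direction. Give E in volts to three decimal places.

Au³⁺/Au⁺ is the cathode (higher E°), Mn²⁺/Mn the anode: E°cell = +1.41 − (-1.16) = +2.57 V, n = 2.
Overall: Au³⁺(aq) + Mn(s) → Au⁺(aq) + Mn²⁺(aq)
Q = [Au⁺]·[Mn²⁺] / ([Au³⁺]); log Q = -2.559.
E = E° − (0.0592/n) log Q = +2.57 − (0.0592/2)(-2.559) = +2.646 V.

+2.646 V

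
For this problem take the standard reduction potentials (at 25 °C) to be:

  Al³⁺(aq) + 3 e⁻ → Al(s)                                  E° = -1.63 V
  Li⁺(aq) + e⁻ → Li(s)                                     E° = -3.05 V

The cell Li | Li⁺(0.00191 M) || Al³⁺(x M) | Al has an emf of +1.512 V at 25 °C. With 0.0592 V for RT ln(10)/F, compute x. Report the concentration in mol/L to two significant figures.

Al³⁺/Al is the cathode, Li⁺/Li the anode: E°cell = +1.42 V, n = 3.
Overall reaction: Al³⁺(aq) + 3 Li(s) → Al(s) + 3 Li⁺(aq); Q = [Li⁺]^3/[Al³⁺]^1.
From E = E° − (0.0592/n) log Q: log Q = (E° − E)·n/0.0592 = (+1.42 − (+1.512))·3/0.0592 = -4.6622.
So 1·log[Al³⁺] = 3·log(0.00191) − log Q = -8.1569 − (-4.6622) = -3.4947; [Al³⁺] = 10^(-3.4947) ≈ 0.00032 M.

0.00032 M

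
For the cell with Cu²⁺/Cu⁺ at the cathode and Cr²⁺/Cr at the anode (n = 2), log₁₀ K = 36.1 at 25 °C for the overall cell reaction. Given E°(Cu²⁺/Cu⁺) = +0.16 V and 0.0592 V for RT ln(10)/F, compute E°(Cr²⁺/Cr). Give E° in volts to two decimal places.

-0.91 V

E°cell = (0.0592/n)·log K = (0.0592/2)(36.1) = +1.069 V.
Since Cu²⁺/Cu⁺ is the cathode and Cr²⁺/Cr the anode, E°cell = E°(Cu²⁺/Cu⁺) − E°(Cr²⁺/Cr).
So E°(Cr²⁺/Cr) = E°(Cu²⁺/Cu⁺) − E°cell = (+0.16) − (+1.069) = -0.91 V.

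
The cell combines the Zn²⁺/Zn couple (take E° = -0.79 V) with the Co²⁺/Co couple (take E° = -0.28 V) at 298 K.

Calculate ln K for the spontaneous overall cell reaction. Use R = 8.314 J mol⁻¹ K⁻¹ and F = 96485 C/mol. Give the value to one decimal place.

39.7

Cathode: Co²⁺/Co; anode: Zn²⁺/Zn. E°cell = (-0.28) − (-0.79) = +0.51 V, with n = 2.
ΔG° = −nFE° = −RT ln K, so ln K = nFE°/(RT) = (2)(96485)(+0.51) / ((8.314)(298)) = 39.722.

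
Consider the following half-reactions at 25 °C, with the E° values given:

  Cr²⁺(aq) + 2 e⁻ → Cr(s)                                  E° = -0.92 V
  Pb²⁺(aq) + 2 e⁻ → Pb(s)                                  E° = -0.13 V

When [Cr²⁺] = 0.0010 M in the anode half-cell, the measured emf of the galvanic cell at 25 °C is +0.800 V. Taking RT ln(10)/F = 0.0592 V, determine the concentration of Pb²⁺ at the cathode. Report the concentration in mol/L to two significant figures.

Pb²⁺/Pb is the cathode, Cr²⁺/Cr the anode: E°cell = +0.79 V, n = 2.
Overall reaction: Pb²⁺(aq) + Cr(s) → Pb(s) + Cr²⁺(aq); Q = [Cr²⁺]^1/[Pb²⁺]^1.
From E = E° − (0.0592/n) log Q: log Q = (E° − E)·n/0.0592 = (+0.79 − (+0.800))·2/0.0592 = -0.3378.
So 1·log[Pb²⁺] = 1·log(0.001) − log Q = -3.0000 − (-0.3378) = -2.6622; [Pb²⁺] = 10^(-2.6622) ≈ 0.0022 M.

0.0022 M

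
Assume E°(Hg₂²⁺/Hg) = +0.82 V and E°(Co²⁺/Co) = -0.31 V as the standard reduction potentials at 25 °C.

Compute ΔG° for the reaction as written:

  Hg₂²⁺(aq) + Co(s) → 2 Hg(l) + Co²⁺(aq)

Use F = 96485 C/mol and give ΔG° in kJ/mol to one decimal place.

As written, Hg₂²⁺/Hg is reduced (cathode) and Co²⁺/Co is oxidised (anode), so E°cell = (+0.82) − (-0.31) = +1.13 V.
Balancing electrons gives n = 2.
ΔG° = −nFE° = −(2)(96485)(+1.13) = -218,056 J = -218.1 kJ/mol.

-218.1 kJ/mol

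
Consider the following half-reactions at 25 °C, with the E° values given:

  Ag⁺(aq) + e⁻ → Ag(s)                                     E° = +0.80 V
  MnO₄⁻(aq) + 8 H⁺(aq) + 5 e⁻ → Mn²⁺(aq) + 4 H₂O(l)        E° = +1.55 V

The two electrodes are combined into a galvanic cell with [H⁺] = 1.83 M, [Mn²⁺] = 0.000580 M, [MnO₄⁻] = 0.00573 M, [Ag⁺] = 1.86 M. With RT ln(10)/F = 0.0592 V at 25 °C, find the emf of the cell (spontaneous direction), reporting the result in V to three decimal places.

MnO₄⁻/Mn²⁺ is the cathode (higher E°), Ag⁺/Ag the anode: E°cell = +1.55 − (+0.80) = +0.75 V, n = 5.
Overall: MnO₄⁻(aq) + 8 H⁺(aq) + 5 Ag(s) → Mn²⁺(aq) + 4 H₂O(l) + 5 Ag⁺(aq)
Q = [Mn²⁺]·[Ag⁺]^5 / ([MnO₄⁻]·[H⁺]^8); log Q = -1.747.
E = E° − (0.0592/n) log Q = +0.75 − (0.0592/5)(-1.747) = +0.771 V.

+0.771 V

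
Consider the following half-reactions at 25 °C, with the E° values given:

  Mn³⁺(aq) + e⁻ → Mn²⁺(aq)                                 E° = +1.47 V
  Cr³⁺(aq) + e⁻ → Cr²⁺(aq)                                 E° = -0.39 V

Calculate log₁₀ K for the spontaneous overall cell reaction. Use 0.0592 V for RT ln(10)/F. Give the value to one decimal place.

Cathode: Mn³⁺/Mn²⁺; anode: Cr³⁺/Cr²⁺. E°cell = +1.86 V, n = 1.
log K = nE°cell / 0.0592 = (1)(+1.86) / 0.0592 = 31.4.

31.4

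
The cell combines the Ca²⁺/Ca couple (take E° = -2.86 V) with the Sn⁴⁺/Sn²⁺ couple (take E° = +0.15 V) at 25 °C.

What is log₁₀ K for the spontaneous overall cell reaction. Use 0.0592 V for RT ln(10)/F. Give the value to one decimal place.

101.7

Cathode: Sn⁴⁺/Sn²⁺; anode: Ca²⁺/Ca. E°cell = +3.01 V, n = 2.
log K = nE°cell / 0.0592 = (2)(+3.01) / 0.0592 = 101.7.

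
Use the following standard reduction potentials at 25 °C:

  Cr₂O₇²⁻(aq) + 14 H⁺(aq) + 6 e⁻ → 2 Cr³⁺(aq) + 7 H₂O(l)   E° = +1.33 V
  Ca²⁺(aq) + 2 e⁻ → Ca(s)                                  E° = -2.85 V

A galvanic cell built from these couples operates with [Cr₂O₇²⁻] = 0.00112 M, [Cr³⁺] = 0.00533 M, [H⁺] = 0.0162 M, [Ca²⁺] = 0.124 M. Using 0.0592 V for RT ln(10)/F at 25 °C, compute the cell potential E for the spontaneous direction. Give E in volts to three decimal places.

Cr₂O₇²⁻/Cr³⁺ is the cathode (higher E°), Ca²⁺/Ca the anode: E°cell = +1.33 − (-2.85) = +4.18 V, n = 6.
Overall: Cr₂O₇²⁻(aq) + 14 H⁺(aq) + 3 Ca(s) → 2 Cr³⁺(aq) + 7 H₂O(l) + 3 Ca²⁺(aq)
Q = [Cr³⁺]^2·[Ca²⁺]^3 / ([Cr₂O₇²⁻]·[H⁺]^14); log Q = 20.751.
E = E° − (0.0592/n) log Q = +4.18 − (0.0592/6)(20.751) = +3.975 V.

+3.975 V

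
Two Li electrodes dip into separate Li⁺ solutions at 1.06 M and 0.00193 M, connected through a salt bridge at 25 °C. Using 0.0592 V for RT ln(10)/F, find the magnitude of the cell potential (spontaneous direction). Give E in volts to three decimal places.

+0.162 V

For a concentration cell E°cell = 0. The 1.06 M side is the cathode (reduction is favoured where [Li⁺] is higher).
With n = 1, E = −(0.0592/1) log([Li⁺]ₐₙ/[Li⁺]꜀ₐₜ) = −(0.0592/1) log(0.00193/1.06) = −(0.0592/1)(-2.740) = +0.162 V.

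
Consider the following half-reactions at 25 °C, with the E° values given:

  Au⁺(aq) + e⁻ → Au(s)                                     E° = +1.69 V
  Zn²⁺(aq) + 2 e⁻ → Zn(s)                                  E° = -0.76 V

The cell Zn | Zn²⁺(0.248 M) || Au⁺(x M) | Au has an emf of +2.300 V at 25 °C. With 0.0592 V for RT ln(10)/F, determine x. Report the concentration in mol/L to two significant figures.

0.0015 M

Au⁺/Au is the cathode, Zn²⁺/Zn the anode: E°cell = +2.45 V, n = 2.
Overall reaction: 2 Au⁺(aq) + Zn(s) → 2 Au(s) + Zn²⁺(aq); Q = [Zn²⁺]^1/[Au⁺]^2.
From E = E° − (0.0592/n) log Q: log Q = (E° − E)·n/0.0592 = (+2.45 − (+2.300))·2/0.0592 = 5.0676.
So 2·log[Au⁺] = 1·log(0.248) − log Q = -0.6055 − (5.0676) = -5.6731; log[Au⁺] = -5.6731 / 2 = -2.8365; [Au⁺] = 10^(-2.8365) ≈ 0.0015 M.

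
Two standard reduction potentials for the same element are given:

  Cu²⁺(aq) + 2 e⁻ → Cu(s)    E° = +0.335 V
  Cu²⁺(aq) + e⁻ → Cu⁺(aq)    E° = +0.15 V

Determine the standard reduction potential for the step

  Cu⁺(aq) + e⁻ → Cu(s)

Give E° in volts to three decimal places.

Sequential free energies add, so n₃E°₃ = n₁E°₁ + n₂E°₂.
With n₃ = 2, and the known step contributing 1×(+0.15) V, the unknown satisfies 1·E° = 2×(+0.335) − 1×(+0.15) = +0.520.
E° = +0.520 / 1 = +0.520 V.

+0.520 V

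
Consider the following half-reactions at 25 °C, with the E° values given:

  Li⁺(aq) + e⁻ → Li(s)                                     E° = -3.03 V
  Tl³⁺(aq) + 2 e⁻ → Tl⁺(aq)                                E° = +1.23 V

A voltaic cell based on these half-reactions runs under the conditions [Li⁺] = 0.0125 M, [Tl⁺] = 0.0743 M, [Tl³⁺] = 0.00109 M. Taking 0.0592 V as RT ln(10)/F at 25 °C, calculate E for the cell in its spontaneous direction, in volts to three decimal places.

Tl³⁺/Tl⁺ is the cathode (higher E°), Li⁺/Li the anode: E°cell = +1.23 − (-3.03) = +4.26 V, n = 2.
Overall: Tl³⁺(aq) + 2 Li(s) → Tl⁺(aq) + 2 Li⁺(aq)
Q = [Tl⁺]·[Li⁺]^2 / ([Tl³⁺]); log Q = -1.973.
E = E° − (0.0592/n) log Q = +4.26 − (0.0592/2)(-1.973) = +4.318 V.

+4.318 V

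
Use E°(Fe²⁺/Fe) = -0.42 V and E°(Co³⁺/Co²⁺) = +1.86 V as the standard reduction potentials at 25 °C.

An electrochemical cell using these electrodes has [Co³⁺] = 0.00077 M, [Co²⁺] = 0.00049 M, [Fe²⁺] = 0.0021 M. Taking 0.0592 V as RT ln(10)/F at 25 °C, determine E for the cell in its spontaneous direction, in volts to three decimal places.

Co³⁺/Co²⁺ is the cathode (higher E°), Fe²⁺/Fe the anode: E°cell = +1.86 − (-0.42) = +2.28 V, n = 2.
Overall: 2 Co³⁺(aq) + Fe(s) → 2 Co²⁺(aq) + Fe²⁺(aq)
Q = [Co²⁺]^2·[Fe²⁺] / ([Co³⁺]^2); log Q = -3.070.
E = E° − (0.0592/n) log Q = +2.28 − (0.0592/2)(-3.070) = +2.371 V.

+2.371 V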